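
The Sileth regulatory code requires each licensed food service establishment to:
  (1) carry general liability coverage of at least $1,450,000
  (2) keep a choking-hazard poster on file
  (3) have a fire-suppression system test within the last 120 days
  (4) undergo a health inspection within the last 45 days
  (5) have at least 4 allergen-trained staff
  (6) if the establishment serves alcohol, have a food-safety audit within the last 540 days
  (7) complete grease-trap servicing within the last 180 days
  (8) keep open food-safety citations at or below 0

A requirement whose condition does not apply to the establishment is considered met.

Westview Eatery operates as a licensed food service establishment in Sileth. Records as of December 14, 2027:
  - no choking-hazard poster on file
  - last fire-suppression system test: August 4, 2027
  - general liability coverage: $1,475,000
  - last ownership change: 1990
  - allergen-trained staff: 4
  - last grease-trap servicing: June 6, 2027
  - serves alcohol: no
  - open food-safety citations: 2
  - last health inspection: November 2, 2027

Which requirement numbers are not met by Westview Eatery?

1. general liability coverage $1,475,000 ≥ $1,450,000 → met
2. choking-hazard poster absent → not met
3. fire-suppression system test 132 days ago vs limit 120 → not met
4. health inspection 42 days ago vs limit 45 → met
5. allergen-trained staff 4 ≥ 4 → met
6. condition 'serves alcohol' does not hold → requirement n/a → met
7. grease-trap servicing 191 days ago vs limit 180 → not met
8. open food-safety citations 2 > 0 → not met
Not met: 2, 3, 7, 8

2, 3, 7, 8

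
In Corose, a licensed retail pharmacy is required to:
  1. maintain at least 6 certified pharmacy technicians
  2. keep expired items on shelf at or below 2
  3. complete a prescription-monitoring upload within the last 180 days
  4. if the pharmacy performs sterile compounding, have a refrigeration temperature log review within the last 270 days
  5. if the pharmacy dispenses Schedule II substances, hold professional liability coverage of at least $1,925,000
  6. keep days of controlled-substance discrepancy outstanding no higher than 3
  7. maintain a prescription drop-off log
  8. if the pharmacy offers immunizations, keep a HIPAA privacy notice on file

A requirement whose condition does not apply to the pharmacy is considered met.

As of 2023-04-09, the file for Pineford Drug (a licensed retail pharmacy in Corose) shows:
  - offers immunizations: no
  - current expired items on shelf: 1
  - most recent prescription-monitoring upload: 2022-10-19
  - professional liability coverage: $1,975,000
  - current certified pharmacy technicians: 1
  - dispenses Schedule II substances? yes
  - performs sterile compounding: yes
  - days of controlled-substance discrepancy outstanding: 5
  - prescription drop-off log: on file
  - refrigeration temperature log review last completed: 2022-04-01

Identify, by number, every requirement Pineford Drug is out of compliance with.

1, 4, 6

1. certified pharmacy technicians 1 < 6 → not met
2. expired items on shelf 1 ≤ 2 → met
3. prescription-monitoring upload 172 days ago vs limit 180 → met
4. condition 'performs sterile compounding' holds; refrigeration temperature log review 373 days ago vs limit 270 → not met
5. condition 'dispenses Schedule II substances' holds; professional liability coverage $1,975,000 ≥ $1,925,000 → met
6. days of controlled-substance discrepancy outstanding 5 > 3 → not met
7. prescription drop-off log present → met
8. condition 'offers immunizations' does not hold → requirement n/a → met
Not met: 1, 4, 6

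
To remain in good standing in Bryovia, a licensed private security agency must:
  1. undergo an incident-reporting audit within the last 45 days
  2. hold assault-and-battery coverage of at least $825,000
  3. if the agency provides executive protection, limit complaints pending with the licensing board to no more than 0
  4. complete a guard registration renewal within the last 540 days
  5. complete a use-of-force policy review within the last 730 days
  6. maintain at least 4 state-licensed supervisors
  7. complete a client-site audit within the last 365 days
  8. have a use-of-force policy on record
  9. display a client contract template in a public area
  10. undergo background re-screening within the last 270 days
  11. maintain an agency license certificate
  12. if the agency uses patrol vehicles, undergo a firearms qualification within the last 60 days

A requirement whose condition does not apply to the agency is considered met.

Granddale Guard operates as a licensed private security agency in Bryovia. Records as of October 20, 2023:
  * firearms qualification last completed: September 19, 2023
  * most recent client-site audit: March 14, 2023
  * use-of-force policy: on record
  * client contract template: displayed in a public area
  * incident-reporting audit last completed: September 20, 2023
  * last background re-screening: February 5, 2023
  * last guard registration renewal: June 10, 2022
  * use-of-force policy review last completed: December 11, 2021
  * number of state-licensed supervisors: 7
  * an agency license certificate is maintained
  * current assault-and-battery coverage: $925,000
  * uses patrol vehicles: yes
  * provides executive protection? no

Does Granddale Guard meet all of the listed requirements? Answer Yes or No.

Yes

1. incident-reporting audit 30 days ago vs limit 45 → met
2. assault-and-battery coverage $925,000 ≥ $825,000 → met
3. condition 'provides executive protection' does not hold → requirement n/a → met
4. guard registration renewal 497 days ago vs limit 540 → met
5. use-of-force policy review 678 days ago vs limit 730 → met
6. state-licensed supervisors 7 ≥ 4 → met
7. client-site audit 220 days ago vs limit 365 → met
8. use-of-force policy present → met
9. client contract template present → met
10. background re-screening 257 days ago vs limit 270 → met
11. agency license certificate present → met
12. condition 'uses patrol vehicles' holds; firearms qualification 31 days ago vs limit 60 → met
All met.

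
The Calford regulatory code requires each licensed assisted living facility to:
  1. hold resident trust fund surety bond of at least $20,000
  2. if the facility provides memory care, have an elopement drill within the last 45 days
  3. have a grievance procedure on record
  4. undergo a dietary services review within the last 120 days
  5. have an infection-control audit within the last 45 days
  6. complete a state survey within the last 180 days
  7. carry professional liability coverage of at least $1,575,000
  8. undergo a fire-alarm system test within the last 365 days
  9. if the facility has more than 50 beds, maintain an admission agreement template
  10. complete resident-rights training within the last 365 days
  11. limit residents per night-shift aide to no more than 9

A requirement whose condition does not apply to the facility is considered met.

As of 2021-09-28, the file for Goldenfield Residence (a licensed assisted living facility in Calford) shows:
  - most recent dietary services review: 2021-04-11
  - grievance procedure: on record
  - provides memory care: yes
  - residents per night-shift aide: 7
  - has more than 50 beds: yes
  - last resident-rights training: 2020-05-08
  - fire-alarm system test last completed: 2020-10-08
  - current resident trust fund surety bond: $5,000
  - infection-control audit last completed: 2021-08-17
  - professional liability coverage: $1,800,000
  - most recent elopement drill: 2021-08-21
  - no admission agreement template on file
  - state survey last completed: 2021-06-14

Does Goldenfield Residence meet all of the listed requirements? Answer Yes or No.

1. resident trust fund surety bond $5,000 < $20,000 → not met
2. condition 'provides memory care' holds; elopement drill 38 days ago vs limit 45 → met
3. grievance procedure present → met
4. dietary services review 170 days ago vs limit 120 → not met
5. infection-control audit 42 days ago vs limit 45 → met
6. state survey 106 days ago vs limit 180 → met
7. professional liability coverage $1,800,000 ≥ $1,575,000 → met
8. fire-alarm system test 355 days ago vs limit 365 → met
9. condition 'has more than 50 beds' holds; admission agreement template absent → not met
10. resident-rights training 508 days ago vs limit 365 → not met
11. residents per night-shift aide 7 ≤ 9 → met
Not met: 1, 4, 9, 10

No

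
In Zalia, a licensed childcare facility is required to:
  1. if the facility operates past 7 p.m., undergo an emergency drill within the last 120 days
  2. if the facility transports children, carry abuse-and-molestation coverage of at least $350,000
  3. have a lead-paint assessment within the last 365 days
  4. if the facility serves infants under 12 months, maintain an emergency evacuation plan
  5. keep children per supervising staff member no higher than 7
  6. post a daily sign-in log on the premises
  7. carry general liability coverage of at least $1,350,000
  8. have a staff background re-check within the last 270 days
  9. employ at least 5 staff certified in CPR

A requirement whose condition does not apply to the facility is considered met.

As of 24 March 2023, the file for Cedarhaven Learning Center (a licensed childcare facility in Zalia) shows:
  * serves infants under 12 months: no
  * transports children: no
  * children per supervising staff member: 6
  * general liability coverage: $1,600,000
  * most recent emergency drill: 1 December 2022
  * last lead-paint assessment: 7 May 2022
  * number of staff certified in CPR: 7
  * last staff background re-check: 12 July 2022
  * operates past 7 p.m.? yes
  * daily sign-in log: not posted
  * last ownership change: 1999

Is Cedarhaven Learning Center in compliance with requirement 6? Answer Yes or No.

No

6. daily sign-in log absent → not met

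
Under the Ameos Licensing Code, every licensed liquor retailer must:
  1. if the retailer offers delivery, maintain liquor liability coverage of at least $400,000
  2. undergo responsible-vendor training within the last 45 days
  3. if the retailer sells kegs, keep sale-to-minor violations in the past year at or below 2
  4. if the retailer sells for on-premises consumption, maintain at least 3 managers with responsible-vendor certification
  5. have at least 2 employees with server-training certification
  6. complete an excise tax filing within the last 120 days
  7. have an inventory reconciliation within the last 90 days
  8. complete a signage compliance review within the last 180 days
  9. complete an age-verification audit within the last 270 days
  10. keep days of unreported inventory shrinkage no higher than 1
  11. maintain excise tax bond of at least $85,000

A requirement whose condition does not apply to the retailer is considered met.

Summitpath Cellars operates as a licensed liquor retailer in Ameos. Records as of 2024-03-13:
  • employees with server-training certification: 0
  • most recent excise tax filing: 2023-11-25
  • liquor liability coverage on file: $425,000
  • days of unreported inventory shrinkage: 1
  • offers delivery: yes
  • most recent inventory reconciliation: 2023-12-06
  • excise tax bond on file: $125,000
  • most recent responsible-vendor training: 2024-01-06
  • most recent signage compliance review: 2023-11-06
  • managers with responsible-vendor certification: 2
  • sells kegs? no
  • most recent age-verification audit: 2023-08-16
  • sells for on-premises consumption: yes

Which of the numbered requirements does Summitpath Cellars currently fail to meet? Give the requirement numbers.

2, 4, 5, 7

1. condition 'offers delivery' holds; liquor liability coverage $425,000 ≥ $400,000 → met
2. responsible-vendor training 67 days ago vs limit 45 → not met
3. condition 'sells kegs' does not hold → requirement n/a → met
4. condition 'sells for on-premises consumption' holds; managers with responsible-vendor certification 2 < 3 → not met
5. employees with server-training certification 0 < 2 → not met
6. excise tax filing 109 days ago vs limit 120 → met
7. inventory reconciliation 98 days ago vs limit 90 → not met
8. signage compliance review 128 days ago vs limit 180 → met
9. age-verification audit 210 days ago vs limit 270 → met
10. days of unreported inventory shrinkage 1 ≤ 1 → met
11. excise tax bond $125,000 ≥ $85,000 → met
Not met: 2, 4, 5, 7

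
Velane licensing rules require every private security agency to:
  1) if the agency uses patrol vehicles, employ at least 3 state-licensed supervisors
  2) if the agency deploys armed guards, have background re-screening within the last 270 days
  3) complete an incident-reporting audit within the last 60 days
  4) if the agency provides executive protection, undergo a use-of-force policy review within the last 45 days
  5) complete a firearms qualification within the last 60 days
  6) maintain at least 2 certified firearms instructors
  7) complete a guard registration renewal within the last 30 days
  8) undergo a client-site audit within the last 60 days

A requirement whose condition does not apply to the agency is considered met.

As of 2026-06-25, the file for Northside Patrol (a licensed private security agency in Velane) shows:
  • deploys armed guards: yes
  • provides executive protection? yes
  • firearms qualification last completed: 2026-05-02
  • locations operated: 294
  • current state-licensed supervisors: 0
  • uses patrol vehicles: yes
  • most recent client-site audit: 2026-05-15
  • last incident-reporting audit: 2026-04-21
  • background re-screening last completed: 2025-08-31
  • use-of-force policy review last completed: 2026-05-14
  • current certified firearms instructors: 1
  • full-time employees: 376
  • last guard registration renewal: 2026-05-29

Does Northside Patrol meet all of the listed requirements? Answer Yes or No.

1. condition 'uses patrol vehicles' holds; state-licensed supervisors 0 < 3 → not met
2. condition 'deploys armed guards' holds; background re-screening 298 days ago vs limit 270 → not met
3. incident-reporting audit 65 days ago vs limit 60 → not met
4. condition 'provides executive protection' holds; use-of-force policy review 42 days ago vs limit 45 → met
5. firearms qualification 54 days ago vs limit 60 → met
6. certified firearms instructors 1 < 2 → not met
7. guard registration renewal 27 days ago vs limit 30 → met
8. client-site audit 41 days ago vs limit 60 → met
Not met: 1, 2, 3, 6

No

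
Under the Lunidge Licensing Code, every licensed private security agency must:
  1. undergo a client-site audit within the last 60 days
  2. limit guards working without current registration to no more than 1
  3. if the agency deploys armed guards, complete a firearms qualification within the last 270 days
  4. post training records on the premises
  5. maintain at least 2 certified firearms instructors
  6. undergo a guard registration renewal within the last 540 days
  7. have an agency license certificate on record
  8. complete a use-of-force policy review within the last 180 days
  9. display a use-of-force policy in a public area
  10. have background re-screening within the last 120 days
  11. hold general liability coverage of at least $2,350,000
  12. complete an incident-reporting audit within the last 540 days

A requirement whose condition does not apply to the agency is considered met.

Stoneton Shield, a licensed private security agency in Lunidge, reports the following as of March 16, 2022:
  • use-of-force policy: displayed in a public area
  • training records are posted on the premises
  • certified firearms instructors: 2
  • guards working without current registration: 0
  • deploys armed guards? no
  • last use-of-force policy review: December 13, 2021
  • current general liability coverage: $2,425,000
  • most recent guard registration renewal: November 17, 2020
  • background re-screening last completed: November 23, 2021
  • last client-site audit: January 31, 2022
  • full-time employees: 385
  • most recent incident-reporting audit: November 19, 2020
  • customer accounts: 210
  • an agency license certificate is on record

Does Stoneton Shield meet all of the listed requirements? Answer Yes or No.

Yes

1. client-site audit 44 days ago vs limit 60 → met
2. guards working without current registration 0 ≤ 1 → met
3. condition 'deploys armed guards' does not hold → requirement n/a → met
4. training records present → met
5. certified firearms instructors 2 ≥ 2 → met
6. guard registration renewal 484 days ago vs limit 540 → met
7. agency license certificate present → met
8. use-of-force policy review 93 days ago vs limit 180 → met
9. use-of-force policy present → met
10. background re-screening 113 days ago vs limit 120 → met
11. general liability coverage $2,425,000 ≥ $2,350,000 → met
12. incident-reporting audit 482 days ago vs limit 540 → met
All met.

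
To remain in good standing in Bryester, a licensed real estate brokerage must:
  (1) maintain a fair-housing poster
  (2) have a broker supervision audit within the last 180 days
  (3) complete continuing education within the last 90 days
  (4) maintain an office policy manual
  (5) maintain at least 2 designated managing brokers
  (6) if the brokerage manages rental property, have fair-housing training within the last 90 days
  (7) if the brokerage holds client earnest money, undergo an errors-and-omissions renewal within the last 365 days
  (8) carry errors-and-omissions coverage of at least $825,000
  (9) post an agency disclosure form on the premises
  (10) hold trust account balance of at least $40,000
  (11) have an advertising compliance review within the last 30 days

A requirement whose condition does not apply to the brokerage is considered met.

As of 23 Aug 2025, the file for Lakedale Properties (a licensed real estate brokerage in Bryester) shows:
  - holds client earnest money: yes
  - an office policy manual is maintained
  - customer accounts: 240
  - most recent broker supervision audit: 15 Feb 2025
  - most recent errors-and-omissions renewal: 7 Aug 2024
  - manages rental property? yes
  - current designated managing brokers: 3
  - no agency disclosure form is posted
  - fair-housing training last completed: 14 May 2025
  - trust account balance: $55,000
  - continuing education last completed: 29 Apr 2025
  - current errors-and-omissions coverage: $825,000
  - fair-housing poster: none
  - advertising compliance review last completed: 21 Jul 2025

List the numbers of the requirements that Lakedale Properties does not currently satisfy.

1, 2, 3, 6, 7, 9, 11

1. fair-housing poster absent → not met
2. broker supervision audit 189 days ago vs limit 180 → not met
3. continuing education 116 days ago vs limit 90 → not met
4. office policy manual present → met
5. designated managing brokers 3 ≥ 2 → met
6. condition 'manages rental property' holds; fair-housing training 101 days ago vs limit 90 → not met
7. condition 'holds client earnest money' holds; errors-and-omissions renewal 381 days ago vs limit 365 → not met
8. errors-and-omissions coverage $825,000 ≥ $825,000 → met
9. agency disclosure form absent → not met
10. trust account balance $55,000 ≥ $40,000 → met
11. advertising compliance review 33 days ago vs limit 30 → not met
Not met: 1, 2, 3, 6, 7, 9, 11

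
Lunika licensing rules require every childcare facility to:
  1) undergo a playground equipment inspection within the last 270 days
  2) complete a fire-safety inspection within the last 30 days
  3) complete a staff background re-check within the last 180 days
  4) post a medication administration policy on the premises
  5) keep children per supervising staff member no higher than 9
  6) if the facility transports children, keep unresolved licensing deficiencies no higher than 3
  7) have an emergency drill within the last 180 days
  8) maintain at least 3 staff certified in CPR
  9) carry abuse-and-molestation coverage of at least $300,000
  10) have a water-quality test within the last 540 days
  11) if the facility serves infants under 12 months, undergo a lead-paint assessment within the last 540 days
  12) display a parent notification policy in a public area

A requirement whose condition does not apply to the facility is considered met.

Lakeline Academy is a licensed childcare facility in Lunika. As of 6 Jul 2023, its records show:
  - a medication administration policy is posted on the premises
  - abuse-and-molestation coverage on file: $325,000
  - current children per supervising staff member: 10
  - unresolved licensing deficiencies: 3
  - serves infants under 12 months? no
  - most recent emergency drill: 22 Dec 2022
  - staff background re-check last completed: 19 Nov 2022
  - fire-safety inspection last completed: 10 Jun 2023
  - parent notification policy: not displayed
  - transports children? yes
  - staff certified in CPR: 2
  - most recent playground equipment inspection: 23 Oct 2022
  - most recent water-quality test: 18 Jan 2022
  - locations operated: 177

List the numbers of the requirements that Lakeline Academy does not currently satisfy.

1. playground equipment inspection 256 days ago vs limit 270 → met
2. fire-safety inspection 26 days ago vs limit 30 → met
3. staff background re-check 229 days ago vs limit 180 → not met
4. medication administration policy present → met
5. children per supervising staff member 10 > 9 → not met
6. condition 'transports children' holds; unresolved licensing deficiencies 3 ≤ 3 → met
7. emergency drill 196 days ago vs limit 180 → not met
8. staff certified in CPR 2 < 3 → not met
9. abuse-and-molestation coverage $325,000 ≥ $300,000 → met
10. water-quality test 534 days ago vs limit 540 → met
11. condition 'serves infants under 12 months' does not hold → requirement n/a → met
12. parent notification policy absent → not met
Not met: 3, 5, 7, 8, 12

3, 5, 7, 8, 12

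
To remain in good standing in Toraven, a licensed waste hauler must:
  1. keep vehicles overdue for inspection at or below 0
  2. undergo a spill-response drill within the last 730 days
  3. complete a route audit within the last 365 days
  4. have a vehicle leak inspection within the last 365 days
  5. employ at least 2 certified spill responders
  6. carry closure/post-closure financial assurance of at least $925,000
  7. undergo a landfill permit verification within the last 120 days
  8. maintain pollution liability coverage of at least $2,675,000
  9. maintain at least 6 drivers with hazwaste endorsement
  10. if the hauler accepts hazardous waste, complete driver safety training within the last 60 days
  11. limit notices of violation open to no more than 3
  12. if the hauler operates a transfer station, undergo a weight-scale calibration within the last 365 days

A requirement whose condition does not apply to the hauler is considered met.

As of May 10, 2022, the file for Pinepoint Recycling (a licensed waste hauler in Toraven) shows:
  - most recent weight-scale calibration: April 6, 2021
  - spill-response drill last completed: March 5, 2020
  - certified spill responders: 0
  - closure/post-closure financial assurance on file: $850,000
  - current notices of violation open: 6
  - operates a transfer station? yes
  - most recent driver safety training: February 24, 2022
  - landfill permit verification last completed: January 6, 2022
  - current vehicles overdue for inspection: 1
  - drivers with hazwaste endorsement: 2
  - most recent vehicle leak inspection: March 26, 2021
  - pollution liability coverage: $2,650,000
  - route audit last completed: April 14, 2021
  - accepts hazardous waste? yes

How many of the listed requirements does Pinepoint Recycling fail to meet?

1. vehicles overdue for inspection 1 > 0 → not met
2. spill-response drill 796 days ago vs limit 730 → not met
3. route audit 391 days ago vs limit 365 → not met
4. vehicle leak inspection 410 days ago vs limit 365 → not met
5. certified spill responders 0 < 2 → not met
6. closure/post-closure financial assurance $850,000 < $925,000 → not met
7. landfill permit verification 124 days ago vs limit 120 → not met
8. pollution liability coverage $2,650,000 < $2,675,000 → not met
9. drivers with hazwaste endorsement 2 < 6 → not met
10. condition 'accepts hazardous waste' holds; driver safety training 75 days ago vs limit 60 → not met
11. notices of violation open 6 > 3 → not met
12. condition 'operates a transfer station' holds; weight-scale calibration 399 days ago vs limit 365 → not met
Not met: 12 of 12

12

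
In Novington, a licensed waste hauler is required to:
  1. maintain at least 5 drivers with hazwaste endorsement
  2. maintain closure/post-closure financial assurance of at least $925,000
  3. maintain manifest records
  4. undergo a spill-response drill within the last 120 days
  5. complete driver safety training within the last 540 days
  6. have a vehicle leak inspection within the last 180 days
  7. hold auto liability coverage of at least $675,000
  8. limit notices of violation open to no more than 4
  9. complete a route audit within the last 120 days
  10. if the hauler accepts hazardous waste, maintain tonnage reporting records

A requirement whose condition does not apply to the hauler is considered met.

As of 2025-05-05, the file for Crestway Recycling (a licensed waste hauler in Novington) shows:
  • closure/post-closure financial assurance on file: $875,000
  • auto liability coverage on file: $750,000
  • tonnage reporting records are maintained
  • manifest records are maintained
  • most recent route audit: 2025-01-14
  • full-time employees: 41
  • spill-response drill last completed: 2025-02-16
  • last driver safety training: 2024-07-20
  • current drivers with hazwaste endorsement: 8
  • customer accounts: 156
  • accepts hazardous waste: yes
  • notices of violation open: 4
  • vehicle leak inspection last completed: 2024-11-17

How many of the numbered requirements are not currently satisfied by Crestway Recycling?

1

1. drivers with hazwaste endorsement 8 ≥ 5 → met
2. closure/post-closure financial assurance $875,000 < $925,000 → not met
3. manifest records present → met
4. spill-response drill 78 days ago vs limit 120 → met
5. driver safety training 289 days ago vs limit 540 → met
6. vehicle leak inspection 169 days ago vs limit 180 → met
7. auto liability coverage $750,000 ≥ $675,000 → met
8. notices of violation open 4 ≤ 4 → met
9. route audit 111 days ago vs limit 120 → met
10. condition 'accepts hazardous waste' holds; tonnage reporting records present → met
Not met: 1 of 10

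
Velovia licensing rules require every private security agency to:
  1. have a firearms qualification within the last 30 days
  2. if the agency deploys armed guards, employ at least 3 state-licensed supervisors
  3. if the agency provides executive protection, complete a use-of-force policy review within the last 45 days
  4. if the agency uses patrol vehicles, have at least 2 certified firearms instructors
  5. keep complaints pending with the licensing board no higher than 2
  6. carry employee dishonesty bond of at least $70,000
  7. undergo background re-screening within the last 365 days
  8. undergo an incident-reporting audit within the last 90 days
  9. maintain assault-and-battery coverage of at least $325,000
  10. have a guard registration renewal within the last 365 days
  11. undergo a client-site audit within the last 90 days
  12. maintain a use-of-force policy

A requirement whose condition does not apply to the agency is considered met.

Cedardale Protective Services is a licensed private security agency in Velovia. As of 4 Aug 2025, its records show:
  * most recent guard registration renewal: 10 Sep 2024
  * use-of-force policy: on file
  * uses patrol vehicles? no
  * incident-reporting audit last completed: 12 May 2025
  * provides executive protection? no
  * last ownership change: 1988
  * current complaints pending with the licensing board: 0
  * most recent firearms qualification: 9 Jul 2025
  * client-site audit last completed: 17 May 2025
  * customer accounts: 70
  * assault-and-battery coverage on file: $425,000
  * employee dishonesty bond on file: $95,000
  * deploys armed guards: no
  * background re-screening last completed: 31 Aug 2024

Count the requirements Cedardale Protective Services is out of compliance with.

1. firearms qualification 26 days ago vs limit 30 → met
2. condition 'deploys armed guards' does not hold → requirement n/a → met
3. condition 'provides executive protection' does not hold → requirement n/a → met
4. condition 'uses patrol vehicles' does not hold → requirement n/a → met
5. complaints pending with the licensing board 0 ≤ 2 → met
6. employee dishonesty bond $95,000 ≥ $70,000 → met
7. background re-screening 338 days ago vs limit 365 → met
8. incident-reporting audit 84 days ago vs limit 90 → met
9. assault-and-battery coverage $425,000 ≥ $325,000 → met
10. guard registration renewal 328 days ago vs limit 365 → met
11. client-site audit 79 days ago vs limit 90 → met
12. use-of-force policy present → met
Not met: 0 of 12

0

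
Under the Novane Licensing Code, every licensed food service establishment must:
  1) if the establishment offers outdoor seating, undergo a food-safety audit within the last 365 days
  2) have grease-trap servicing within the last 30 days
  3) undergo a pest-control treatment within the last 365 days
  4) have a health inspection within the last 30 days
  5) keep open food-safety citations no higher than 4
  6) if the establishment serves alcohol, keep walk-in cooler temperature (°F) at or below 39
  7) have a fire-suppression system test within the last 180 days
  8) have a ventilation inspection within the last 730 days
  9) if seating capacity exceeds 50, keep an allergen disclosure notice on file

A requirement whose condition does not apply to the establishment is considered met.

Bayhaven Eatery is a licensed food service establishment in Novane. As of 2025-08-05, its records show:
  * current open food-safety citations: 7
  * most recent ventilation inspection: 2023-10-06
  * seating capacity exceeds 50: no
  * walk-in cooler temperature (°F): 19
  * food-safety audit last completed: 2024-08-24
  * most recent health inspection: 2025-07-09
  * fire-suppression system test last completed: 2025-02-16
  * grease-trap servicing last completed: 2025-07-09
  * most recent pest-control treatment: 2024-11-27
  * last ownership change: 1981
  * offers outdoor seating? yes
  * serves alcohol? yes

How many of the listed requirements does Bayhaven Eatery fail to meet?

1. condition 'offers outdoor seating' holds; food-safety audit 346 days ago vs limit 365 → met
2. grease-trap servicing 27 days ago vs limit 30 → met
3. pest-control treatment 251 days ago vs limit 365 → met
4. health inspection 27 days ago vs limit 30 → met
5. open food-safety citations 7 > 4 → not met
6. condition 'serves alcohol' holds; walk-in cooler temperature (°F) 19 ≤ 39 → met
7. fire-suppression system test 170 days ago vs limit 180 → met
8. ventilation inspection 669 days ago vs limit 730 → met
9. condition 'seating capacity exceeds 50' does not hold → requirement n/a → met
Not met: 1 of 9

1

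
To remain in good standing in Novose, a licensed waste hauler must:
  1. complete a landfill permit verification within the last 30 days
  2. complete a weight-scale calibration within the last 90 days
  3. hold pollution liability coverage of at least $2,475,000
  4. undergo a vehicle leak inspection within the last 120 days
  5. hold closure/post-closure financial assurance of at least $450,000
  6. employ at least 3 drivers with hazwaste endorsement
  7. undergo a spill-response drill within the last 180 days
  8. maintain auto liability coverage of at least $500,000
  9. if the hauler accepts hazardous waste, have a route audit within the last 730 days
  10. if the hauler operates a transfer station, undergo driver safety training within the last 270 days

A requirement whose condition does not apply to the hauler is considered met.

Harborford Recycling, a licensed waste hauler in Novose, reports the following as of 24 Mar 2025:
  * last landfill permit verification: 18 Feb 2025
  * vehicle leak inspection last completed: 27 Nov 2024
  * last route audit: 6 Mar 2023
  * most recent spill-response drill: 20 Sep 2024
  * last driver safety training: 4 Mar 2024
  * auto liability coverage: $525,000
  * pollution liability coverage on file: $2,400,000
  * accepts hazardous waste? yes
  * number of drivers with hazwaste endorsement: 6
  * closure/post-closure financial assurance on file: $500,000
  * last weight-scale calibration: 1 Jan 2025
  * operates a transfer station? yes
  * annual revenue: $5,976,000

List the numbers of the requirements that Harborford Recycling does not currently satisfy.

1. landfill permit verification 34 days ago vs limit 30 → not met
2. weight-scale calibration 82 days ago vs limit 90 → met
3. pollution liability coverage $2,400,000 < $2,475,000 → not met
4. vehicle leak inspection 117 days ago vs limit 120 → met
5. closure/post-closure financial assurance $500,000 ≥ $450,000 → met
6. drivers with hazwaste endorsement 6 ≥ 3 → met
7. spill-response drill 185 days ago vs limit 180 → not met
8. auto liability coverage $525,000 ≥ $500,000 → met
9. condition 'accepts hazardous waste' holds; route audit 749 days ago vs limit 730 → not met
10. condition 'operates a transfer station' holds; driver safety training 385 days ago vs limit 270 → not met
Not met: 1, 3, 7, 9, 10

1, 3, 7, 9, 10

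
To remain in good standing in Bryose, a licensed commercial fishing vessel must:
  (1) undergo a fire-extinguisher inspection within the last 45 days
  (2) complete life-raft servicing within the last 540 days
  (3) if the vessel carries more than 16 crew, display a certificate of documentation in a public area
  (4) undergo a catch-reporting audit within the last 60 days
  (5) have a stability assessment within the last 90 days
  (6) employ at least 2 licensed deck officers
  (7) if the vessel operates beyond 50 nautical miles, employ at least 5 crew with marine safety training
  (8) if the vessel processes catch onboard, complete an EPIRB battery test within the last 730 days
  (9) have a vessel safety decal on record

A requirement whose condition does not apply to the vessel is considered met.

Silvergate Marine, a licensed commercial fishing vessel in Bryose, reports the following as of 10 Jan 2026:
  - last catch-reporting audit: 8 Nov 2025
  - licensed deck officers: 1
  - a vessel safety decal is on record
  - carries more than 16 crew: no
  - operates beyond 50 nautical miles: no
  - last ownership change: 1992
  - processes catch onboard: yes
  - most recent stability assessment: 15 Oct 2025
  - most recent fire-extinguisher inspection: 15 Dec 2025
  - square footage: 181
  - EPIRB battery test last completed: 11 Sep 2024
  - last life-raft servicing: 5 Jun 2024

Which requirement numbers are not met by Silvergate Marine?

1. fire-extinguisher inspection 26 days ago vs limit 45 → met
2. life-raft servicing 584 days ago vs limit 540 → not met
3. condition 'carries more than 16 crew' does not hold → requirement n/a → met
4. catch-reporting audit 63 days ago vs limit 60 → not met
5. stability assessment 87 days ago vs limit 90 → met
6. licensed deck officers 1 < 2 → not met
7. condition 'operates beyond 50 nautical miles' does not hold → requirement n/a → met
8. condition 'processes catch onboard' holds; EPIRB battery test 486 days ago vs limit 730 → met
9. vessel safety decal present → met
Not met: 2, 4, 6

2, 4, 6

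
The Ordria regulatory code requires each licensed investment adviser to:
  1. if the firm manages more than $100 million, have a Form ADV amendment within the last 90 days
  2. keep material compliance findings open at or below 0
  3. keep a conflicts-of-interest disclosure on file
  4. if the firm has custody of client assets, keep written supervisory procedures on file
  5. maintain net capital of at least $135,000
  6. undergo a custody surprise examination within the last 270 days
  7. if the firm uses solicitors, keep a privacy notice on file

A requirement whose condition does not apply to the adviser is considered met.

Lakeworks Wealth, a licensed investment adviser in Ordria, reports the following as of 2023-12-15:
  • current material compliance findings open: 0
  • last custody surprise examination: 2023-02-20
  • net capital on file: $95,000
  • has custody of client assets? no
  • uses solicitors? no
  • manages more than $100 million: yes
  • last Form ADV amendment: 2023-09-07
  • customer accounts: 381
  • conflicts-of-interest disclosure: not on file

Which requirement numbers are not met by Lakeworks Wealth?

1. condition 'manages more than $100 million' holds; Form ADV amendment 99 days ago vs limit 90 → not met
2. material compliance findings open 0 ≤ 0 → met
3. conflicts-of-interest disclosure absent → not met
4. condition 'has custody of client assets' does not hold → requirement n/a → met
5. net capital $95,000 < $135,000 → not met
6. custody surprise examination 298 days ago vs limit 270 → not met
7. condition 'uses solicitors' does not hold → requirement n/a → met
Not met: 1, 3, 5, 6

1, 3, 5, 6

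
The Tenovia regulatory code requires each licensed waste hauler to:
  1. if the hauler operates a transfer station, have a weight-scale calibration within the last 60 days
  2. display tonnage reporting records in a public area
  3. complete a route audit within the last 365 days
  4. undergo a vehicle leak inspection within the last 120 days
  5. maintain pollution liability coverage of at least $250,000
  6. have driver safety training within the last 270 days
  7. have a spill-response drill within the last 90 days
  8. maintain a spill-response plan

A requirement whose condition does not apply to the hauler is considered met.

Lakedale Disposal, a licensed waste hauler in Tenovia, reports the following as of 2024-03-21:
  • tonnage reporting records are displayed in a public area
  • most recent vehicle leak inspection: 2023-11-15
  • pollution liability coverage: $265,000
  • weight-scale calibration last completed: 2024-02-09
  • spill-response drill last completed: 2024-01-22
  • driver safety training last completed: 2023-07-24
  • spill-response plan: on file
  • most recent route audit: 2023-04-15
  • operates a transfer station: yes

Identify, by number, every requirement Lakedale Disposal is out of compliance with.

1. condition 'operates a transfer station' holds; weight-scale calibration 41 days ago vs limit 60 → met
2. tonnage reporting records present → met
3. route audit 341 days ago vs limit 365 → met
4. vehicle leak inspection 127 days ago vs limit 120 → not met
5. pollution liability coverage $265,000 ≥ $250,000 → met
6. driver safety training 241 days ago vs limit 270 → met
7. spill-response drill 59 days ago vs limit 90 → met
8. spill-response plan present → met
Not met: 4

4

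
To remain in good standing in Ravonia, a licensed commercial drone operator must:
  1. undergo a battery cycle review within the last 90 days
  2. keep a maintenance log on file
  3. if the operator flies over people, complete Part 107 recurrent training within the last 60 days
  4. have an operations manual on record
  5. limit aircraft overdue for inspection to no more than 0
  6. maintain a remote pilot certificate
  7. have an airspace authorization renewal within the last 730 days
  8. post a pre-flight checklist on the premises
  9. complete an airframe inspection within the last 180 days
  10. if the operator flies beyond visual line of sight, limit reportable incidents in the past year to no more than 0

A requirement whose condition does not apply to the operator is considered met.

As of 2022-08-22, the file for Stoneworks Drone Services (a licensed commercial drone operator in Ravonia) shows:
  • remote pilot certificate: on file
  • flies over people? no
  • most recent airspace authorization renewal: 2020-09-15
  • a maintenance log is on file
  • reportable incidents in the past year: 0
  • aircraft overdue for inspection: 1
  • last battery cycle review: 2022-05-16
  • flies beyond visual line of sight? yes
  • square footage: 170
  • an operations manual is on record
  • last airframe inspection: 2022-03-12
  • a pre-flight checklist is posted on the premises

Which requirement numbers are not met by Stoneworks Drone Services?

1. battery cycle review 98 days ago vs limit 90 → not met
2. maintenance log present → met
3. condition 'flies over people' does not hold → requirement n/a → met
4. operations manual present → met
5. aircraft overdue for inspection 1 > 0 → not met
6. remote pilot certificate present → met
7. airspace authorization renewal 706 days ago vs limit 730 → met
8. pre-flight checklist present → met
9. airframe inspection 163 days ago vs limit 180 → met
10. condition 'flies beyond visual line of sight' holds; reportable incidents in the past year 0 ≤ 0 → met
Not met: 1, 5

1, 5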